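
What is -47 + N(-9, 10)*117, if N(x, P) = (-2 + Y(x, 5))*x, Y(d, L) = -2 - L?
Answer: 9430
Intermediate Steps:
N(x, P) = -9*x (N(x, P) = (-2 + (-2 - 1*5))*x = (-2 + (-2 - 5))*x = (-2 - 7)*x = -9*x)
-47 + N(-9, 10)*117 = -47 - 9*(-9)*117 = -47 + 81*117 = -47 + 9477 = 9430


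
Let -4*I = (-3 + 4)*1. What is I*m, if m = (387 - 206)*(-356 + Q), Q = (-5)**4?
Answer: -48689/4 ≈ -12172.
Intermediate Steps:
Q = 625
I = -1/4 (I = -(-3 + 4)/4 = -1/4 ≈ -0.25000)
m = 48689 (m = (387 - 206)*(-356 + 625) = 181*269 = 48689)
I*m = -1/4*48689 = -48689/4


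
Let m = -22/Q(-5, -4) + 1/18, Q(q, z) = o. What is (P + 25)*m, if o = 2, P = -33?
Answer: 788/9 ≈ 87.556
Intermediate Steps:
Q(q, z) = 2
m = -197/18 (m = -22/2 + 1/18 = -22*½ + 1*(1/18) = -11 + 1/18 = -197/18 ≈ -10.944)
(P + 25)*m = (-33 + 25)*(-197/18) = -8*(-197/18) = 788/9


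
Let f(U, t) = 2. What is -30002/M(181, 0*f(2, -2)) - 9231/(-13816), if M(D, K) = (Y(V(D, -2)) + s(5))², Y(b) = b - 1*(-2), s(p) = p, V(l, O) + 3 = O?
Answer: -103617677/13816 ≈ -7499.8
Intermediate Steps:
V(l, O) = -3 + O
Y(b) = 2 + b (Y(b) = b + 2 = 2 + b)
M(D, K) = 4 (M(D, K) = ((2 + (-3 - 2)) + 5)² = ((2 - 5) + 5)² = (-3 + 5)² = 2² = 4)
-30002/M(181, 0*f(2, -2)) - 9231/(-13816) = -30002/4 - 9231/(-13816) = -30002*¼ - 9231*(-1/13816) = -15001/2 + 9231/13816 = -103617677/13816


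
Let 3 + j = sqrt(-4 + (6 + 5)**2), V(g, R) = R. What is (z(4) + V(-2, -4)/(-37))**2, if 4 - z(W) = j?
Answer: 229342/1369 - 1578*sqrt(13)/37 ≈ 13.753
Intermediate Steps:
j = -3 + 3*sqrt(13) (j = -3 + sqrt(-4 + (6 + 5)**2) = -3 + sqrt(-4 + 11**2) = -3 + sqrt(-4 + 121) = -3 + sqrt(117) = -3 + 3*sqrt(13) ≈ 7.8167)
z(W) = 7 - 3*sqrt(13) (z(W) = 4 - (-3 + 3*sqrt(13)) = 4 + (3 - 3*sqrt(13)) = 7 - 3*sqrt(13))
(z(4) + V(-2, -4)/(-37))**2 = ((7 - 3*sqrt(13)) - 4/(-37))**2 = ((7 - 3*sqrt(13)) - 4*(-1/37))**2 = ((7 - 3*sqrt(13)) + 4/37)**2 = (263/37 - 3*sqrt(13))**2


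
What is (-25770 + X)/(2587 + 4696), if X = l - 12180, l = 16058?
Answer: -21892/7283 ≈ -3.0059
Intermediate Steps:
X = 3878 (X = 16058 - 12180 = 3878)
(-25770 + X)/(2587 + 4696) = (-25770 + 3878)/(2587 + 4696) = -21892/7283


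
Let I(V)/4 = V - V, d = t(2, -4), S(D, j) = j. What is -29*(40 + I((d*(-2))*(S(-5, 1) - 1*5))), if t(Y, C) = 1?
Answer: -1160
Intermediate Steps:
d = 1
I(V) = 0 (I(V) = 4*(V - V) = 4*0 = 0)
-29*(40 + I((d*(-2))*(S(-5, 1) - 1*5))) = -29*(40 + 0) = -29*40 = -1160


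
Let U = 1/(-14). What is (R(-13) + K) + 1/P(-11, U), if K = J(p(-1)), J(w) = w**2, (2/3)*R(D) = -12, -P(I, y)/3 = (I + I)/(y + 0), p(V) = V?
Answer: -15709/924 ≈ -17.001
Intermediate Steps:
U = -1/14 ≈ -0.071429
P(I, y) = -6*I/y (P(I, y) = -3*(I + I)/(y + 0) = -3*2*I/y = -6*I/y)
R(D) = -18 (R(D) = (3/2)*(-12) = -18)
K = 1 (K = (-1)**2 = 1)
(R(-13) + K) + 1/P(-11, U) = (-18 + 1) + 1/(-6*(-11)/(-1/14)) = -17 + 1/(-6*(-11)*(-14)) = -17 + 1/(-924) = -17 - 1/924 = -15709/924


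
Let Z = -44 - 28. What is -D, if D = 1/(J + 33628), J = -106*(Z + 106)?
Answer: -1/30024 ≈ -3.3307e-5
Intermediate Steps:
Z = -72
J = -3604 (J = -106*(-72 + 106) = -106*34 = -3604)
D = 1/30024 (D = 1/(-3604 + 33628) = 1/30024 ≈ 3.3307e-5)
-D = -1*1/30024 = -1/30024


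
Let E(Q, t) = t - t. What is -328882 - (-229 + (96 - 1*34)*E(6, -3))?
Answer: -328653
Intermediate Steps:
E(Q, t) = 0
-328882 - (-229 + (96 - 1*34)*E(6, -3)) = -328882 - (-229 + (96 - 1*34)*0) = -328882 - (-229 + (96 - 34)*0) = -328882 - (-229 + 62*0) = -328882 - (-229 + 0) = -328882 - 1*(-229) = -328882 + 229 = -328653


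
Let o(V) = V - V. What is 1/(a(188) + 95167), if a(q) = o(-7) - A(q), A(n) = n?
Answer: 1/94979 ≈ 1.0529e-5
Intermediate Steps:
o(V) = 0
a(q) = -q (a(q) = 0 - q = -q)
1/(a(188) + 95167) = 1/(-1*188 + 95167) = 1/(-188 + 95167) = 1/94979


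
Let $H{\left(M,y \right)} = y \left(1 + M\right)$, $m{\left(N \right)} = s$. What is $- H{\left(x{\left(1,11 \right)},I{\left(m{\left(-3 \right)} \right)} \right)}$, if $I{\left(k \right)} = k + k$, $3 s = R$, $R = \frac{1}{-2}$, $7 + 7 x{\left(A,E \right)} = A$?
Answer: $\frac{1}{21} \approx 0.047619$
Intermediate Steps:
$x{\left(A,E \right)} = -1 + \frac{A}{7}$
$R = - \frac{1}{2} \approx -0.5$
$s = - \frac{1}{6}$ ($s = \frac{1}{3} \left(- \frac{1}{2}\right) = - \frac{1}{6} \approx -0.16667$)
$m{\left(N \right)} = - \frac{1}{6}$
$I{\left(k \right)} = 2 k$
$- H{\left(x{\left(1,11 \right)},I{\left(m{\left(-3 \right)} \right)} \right)} = - 2 \left(- \frac{1}{6}\right) \left(1 + \left(-1 + \frac{1}{7} \cdot 1\right)\right) = - \frac{\left(-1\right) \left(1 + \left(-1 + \frac{1}{7}\right)\right)}{3} = - \frac{\left(-1\right) \left(1 - \frac{6}{7}\right)}{3} = - \frac{-1}{3 \cdot 7} = \left(-1\right) \left(- \frac{1}{21}\right) = \frac{1}{21}$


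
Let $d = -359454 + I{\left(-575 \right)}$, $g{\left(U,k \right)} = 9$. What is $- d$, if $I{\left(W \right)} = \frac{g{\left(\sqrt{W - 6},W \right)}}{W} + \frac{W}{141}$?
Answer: $\frac{29143064944}{81075} \approx 3.5946 \cdot 10^{5}$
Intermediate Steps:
$I{\left(W \right)} = \frac{9}{W} + \frac{W}{141}$
$d = - \frac{29143064944}{81075}$ ($d = -359454 + \left(\frac{9}{-575} + \frac{1}{141} \left(-575\right)\right) = -359454 + \left(9 \left(- \frac{1}{575}\right) - \frac{575}{141}\right) = -359454 - \frac{331894}{81075} = - \frac{29143064944}{81075} \approx -3.5946 \cdot 10^{5}$)
$- d = \left(-1\right) \left(- \frac{29143064944}{81075}\right) = \frac{29143064944}{81075}$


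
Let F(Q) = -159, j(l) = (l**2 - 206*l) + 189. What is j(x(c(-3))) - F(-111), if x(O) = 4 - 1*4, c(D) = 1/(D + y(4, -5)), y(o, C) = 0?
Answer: 348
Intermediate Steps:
c(D) = 1/D (c(D) = 1/(D + 0) = 1/D)
x(O) = 0 (x(O) = 4 - 4 = 0)
j(l) = 189 + l**2 - 206*l
j(x(c(-3))) - F(-111) = (189 + 0**2 - 206*0) - 1*(-159) = (189 + 0 + 0) + 159 = 189 + 159 = 348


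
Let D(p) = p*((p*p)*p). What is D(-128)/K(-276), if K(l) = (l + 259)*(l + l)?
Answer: 33554432/1173 ≈ 28606.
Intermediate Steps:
D(p) = p⁴ (D(p) = p*(p²*p) = p*p³ = p⁴)
K(l) = 2*l*(259 + l) (K(l) = (259 + l)*(2*l) = 2*l*(259 + l))
D(-128)/K(-276) = (-128)⁴/((2*(-276)*(259 - 276))) = 268435456/((2*(-276)*(-17))) = 268435456/9384 = 268435456*(1/9384) = 33554432/1173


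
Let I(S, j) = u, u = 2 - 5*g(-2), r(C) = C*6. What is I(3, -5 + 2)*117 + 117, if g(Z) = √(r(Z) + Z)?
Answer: 351 - 585*I*√14 ≈ 351.0 - 2188.9*I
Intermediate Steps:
r(C) = 6*C
g(Z) = √7*√Z (g(Z) = √(6*Z + Z) = √(7*Z) = √7*√Z)
u = 2 - 5*I*√14 (u = 2 - 5*√7*√(-2) = 2 - 5*√7*I*√2 = 2 - 5*I*√14 ≈ 2.0 - 18.708*I)
I(S, j) = 2 - 5*I*√14
I(3, -5 + 2)*117 + 117 = (2 - 5*I*√14)*117 + 117 = (234 - 585*I*√14) + 117 = 351 - 585*I*√14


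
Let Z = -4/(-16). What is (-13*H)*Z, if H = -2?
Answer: 13/2 ≈ 6.5000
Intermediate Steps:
Z = 1/4 (Z = -4*(-1/16) = 1/4 ≈ 0.25000)
(-13*H)*Z = -13*(-2)*(1/4) = 26*(1/4) = 13/2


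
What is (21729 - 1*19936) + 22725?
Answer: 24518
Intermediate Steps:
(21729 - 1*19936) + 22725 = (21729 - 19936) + 22725 = 1793 + 22725 = 24518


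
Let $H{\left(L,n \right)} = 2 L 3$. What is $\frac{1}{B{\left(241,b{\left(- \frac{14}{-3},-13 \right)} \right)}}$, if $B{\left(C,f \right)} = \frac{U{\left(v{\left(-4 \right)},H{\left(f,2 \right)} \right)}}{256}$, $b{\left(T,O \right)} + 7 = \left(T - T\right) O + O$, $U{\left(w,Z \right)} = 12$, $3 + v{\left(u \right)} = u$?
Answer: $\frac{64}{3} \approx 21.333$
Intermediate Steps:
$v{\left(u \right)} = -3 + u$
$H{\left(L,n \right)} = 6 L$
$b{\left(T,O \right)} = -7 + O$ ($b{\left(T,O \right)} = -7 + \left(\left(T - T\right) O + O\right) = -7 + \left(0 O + O\right) = -7 + \left(0 + O\right) = -7 + O$)
$B{\left(C,f \right)} = \frac{3}{64}$ ($B{\left(C,f \right)} = \frac{12}{256} = 12 \cdot \frac{1}{256} = \frac{3}{64}$)
$\frac{1}{B{\left(241,b{\left(- \frac{14}{-3},-13 \right)} \right)}} = \frac{1}{\frac{3}{64}} = \frac{64}{3}$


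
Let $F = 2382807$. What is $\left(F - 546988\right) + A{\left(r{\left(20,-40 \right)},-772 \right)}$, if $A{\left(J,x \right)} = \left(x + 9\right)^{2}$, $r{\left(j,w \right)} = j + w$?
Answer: $2417988$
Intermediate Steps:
$A{\left(J,x \right)} = \left(9 + x\right)^{2}$
$\left(F - 546988\right) + A{\left(r{\left(20,-40 \right)},-772 \right)} = \left(2382807 - 546988\right) + \left(9 - 772\right)^{2} = 1835819 + \left(-763\right)^{2} = 1835819 + 582169 = 2417988$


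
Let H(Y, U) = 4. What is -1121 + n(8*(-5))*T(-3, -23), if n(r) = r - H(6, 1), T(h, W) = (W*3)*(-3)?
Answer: -10229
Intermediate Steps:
T(h, W) = -9*W (T(h, W) = (3*W)*(-3) = -9*W)
n(r) = -4 + r (n(r) = r - 1*4 = r - 4 = -4 + r)
-1121 + n(8*(-5))*T(-3, -23) = -1121 + (-4 + 8*(-5))*(-9*(-23)) = -1121 + (-4 - 40)*207 = -1121 - 44*207 = -1121 - 9108 = -10229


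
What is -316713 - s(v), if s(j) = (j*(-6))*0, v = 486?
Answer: -316713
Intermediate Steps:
s(j) = 0 (s(j) = -6*j*0 = 0)
-316713 - s(v) = -316713 - 1*0 = -316713 + 0 = -316713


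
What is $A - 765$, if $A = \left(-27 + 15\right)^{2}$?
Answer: $-621$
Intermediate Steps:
$A = 144$ ($A = \left(-12\right)^{2} = 144$)
$A - 765 = 144 - 765 = -621$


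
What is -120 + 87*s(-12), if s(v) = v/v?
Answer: -33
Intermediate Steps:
s(v) = 1
-120 + 87*s(-12) = -120 + 87*1 = -120 + 87 = -33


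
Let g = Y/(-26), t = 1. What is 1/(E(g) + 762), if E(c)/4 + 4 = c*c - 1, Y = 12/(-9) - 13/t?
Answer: 1521/1130431 ≈ 0.0013455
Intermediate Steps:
Y = -43/3 (Y = 12/(-9) - 13/1 = 12*(-1/9) - 13*1 = -4/3 - 13 = -43/3 ≈ -14.333)
g = 43/78 (g = -43/3/(-26) = -43/3*(-1/26) = 43/78 ≈ 0.55128)
E(c) = -20 + 4*c**2 (E(c) = -16 + 4*(c*c - 1) = -16 + 4*(c**2 - 1) = -16 + 4*(-1 + c**2) = -16 + (-4 + 4*c**2) = -20 + 4*c**2)
1/(E(g) + 762) = 1/((-20 + 4*(43/78)**2) + 762) = 1/((-20 + 4*(1849/6084)) + 762) = 1/((-20 + 1849/1521) + 762) = 1/(-28571/1521 + 762) = 1/(1130431/1521) = 1521/1130431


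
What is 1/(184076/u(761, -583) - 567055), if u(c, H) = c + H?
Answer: -89/50375857 ≈ -1.7667e-6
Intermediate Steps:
u(c, H) = H + c
1/(184076/u(761, -583) - 567055) = 1/(184076/(-583 + 761) - 567055) = 1/(184076/178 - 567055) = 1/(184076*(1/178) - 567055) = 1/(92038/89 - 567055) = 1/(-50375857/89) = -89/50375857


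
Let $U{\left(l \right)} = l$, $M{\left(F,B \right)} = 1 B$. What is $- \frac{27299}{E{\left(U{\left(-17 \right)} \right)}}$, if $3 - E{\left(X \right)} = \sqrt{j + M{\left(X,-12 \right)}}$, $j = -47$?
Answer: $- \frac{81897}{68} - \frac{27299 i \sqrt{59}}{68} \approx -1204.4 - 3083.6 i$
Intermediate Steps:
$M{\left(F,B \right)} = B$
$E{\left(X \right)} = 3 - i \sqrt{59}$ ($E{\left(X \right)} = 3 - \sqrt{-47 - 12} = 3 - \sqrt{-59} = 3 - i \sqrt{59}$)
$- \frac{27299}{E{\left(U{\left(-17 \right)} \right)}} = - \frac{27299}{3 - i \sqrt{59}}$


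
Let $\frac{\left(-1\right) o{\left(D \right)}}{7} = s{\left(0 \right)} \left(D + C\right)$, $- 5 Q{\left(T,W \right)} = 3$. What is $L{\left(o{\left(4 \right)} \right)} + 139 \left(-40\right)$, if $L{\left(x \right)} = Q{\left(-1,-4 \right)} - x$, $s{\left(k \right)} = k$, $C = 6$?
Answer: $- \frac{27803}{5} \approx -5560.6$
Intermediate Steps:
$Q{\left(T,W \right)} = - \frac{3}{5}$ ($Q{\left(T,W \right)} = \left(- \frac{1}{5}\right) 3 = - \frac{3}{5}$)
$o{\left(D \right)} = 0$ ($o{\left(D \right)} = - 7 \cdot 0 \left(D + 6\right) = - 7 \cdot 0 \left(6 + D\right) = \left(-7\right) 0 = 0$)
$L{\left(x \right)} = - \frac{3}{5} - x$
$L{\left(o{\left(4 \right)} \right)} + 139 \left(-40\right) = \left(- \frac{3}{5} - 0\right) + 139 \left(-40\right) = \left(- \frac{3}{5} + 0\right) - 5560 = - \frac{3}{5} - 5560 = - \frac{27803}{5}$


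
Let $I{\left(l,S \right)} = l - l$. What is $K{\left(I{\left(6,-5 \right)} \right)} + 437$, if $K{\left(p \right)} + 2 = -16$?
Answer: $419$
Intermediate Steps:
$I{\left(l,S \right)} = 0$
$K{\left(p \right)} = -18$ ($K{\left(p \right)} = -2 - 16 = -18$)
$K{\left(I{\left(6,-5 \right)} \right)} + 437 = -18 + 437 = 419$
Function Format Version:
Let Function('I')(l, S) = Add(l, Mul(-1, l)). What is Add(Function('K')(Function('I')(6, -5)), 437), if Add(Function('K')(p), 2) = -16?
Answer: 419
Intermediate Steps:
Function('I')(l, S) = 0
Function('K')(p) = -18 (Function('K')(p) = Add(-2, -16) = -18)
Add(Function('K')(Function('I')(6, -5)), 437) = Add(-18, 437) = 419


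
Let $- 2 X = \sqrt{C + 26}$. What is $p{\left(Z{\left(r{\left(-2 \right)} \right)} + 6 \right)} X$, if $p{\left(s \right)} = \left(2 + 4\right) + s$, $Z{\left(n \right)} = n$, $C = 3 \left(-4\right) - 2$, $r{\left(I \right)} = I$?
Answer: $- 10 \sqrt{3} \approx -17.32$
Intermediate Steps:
$C = -14$ ($C = -12 - 2 = -14$)
$p{\left(s \right)} = 6 + s$
$X = - \sqrt{3}$ ($X = - \frac{\sqrt{-14 + 26}}{2} = - \frac{\sqrt{12}}{2} = - \frac{2 \sqrt{3}}{2} = - \sqrt{3} \approx -1.732$)
$p{\left(Z{\left(r{\left(-2 \right)} \right)} + 6 \right)} X = \left(6 + \left(-2 + 6\right)\right) \left(- \sqrt{3}\right) = \left(6 + 4\right) \left(- \sqrt{3}\right) = 10 \left(- \sqrt{3}\right) = - 10 \sqrt{3}$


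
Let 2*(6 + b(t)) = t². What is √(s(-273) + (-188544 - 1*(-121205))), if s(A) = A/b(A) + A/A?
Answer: 2*I*√10386482272249/24839 ≈ 259.5*I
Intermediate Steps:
b(t) = -6 + t²/2
s(A) = 1 + A/(-6 + A²/2) (s(A) = A/(-6 + A²/2) + A/A = A/(-6 + A²/2) + 1 = 1 + A/(-6 + A²/2))
√(s(-273) + (-188544 - 1*(-121205))) = √((-12 + (-273)² + 2*(-273))/(-12 + (-273)²) + (-188544 - 1*(-121205))) = √((-12 + 74529 - 546)/(-12 + 74529) + (-188544 + 121205)) = √(73971/74517 - 67339) = √((1/74517)*73971 - 67339) = √(24657/24839 - 67339) = √(-1672608764/24839) = 2*I*√10386482272249/24839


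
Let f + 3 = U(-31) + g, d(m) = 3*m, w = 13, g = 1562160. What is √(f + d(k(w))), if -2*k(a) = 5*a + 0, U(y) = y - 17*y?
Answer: √6250222/2 ≈ 1250.0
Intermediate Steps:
U(y) = -16*y
k(a) = -5*a/2 (k(a) = -(5*a + 0)/2 = -5*a/2)
f = 1562653 (f = -3 + (-16*(-31) + 1562160) = -3 + (496 + 1562160) = -3 + 1562656 = 1562653)
√(f + d(k(w))) = √(1562653 + 3*(-5/2*13)) = √(1562653 + 3*(-65/2)) = √(1562653 - 195/2) = √(3125111/2) = √6250222/2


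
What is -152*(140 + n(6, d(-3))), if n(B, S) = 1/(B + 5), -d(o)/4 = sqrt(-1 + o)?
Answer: -234232/11 ≈ -21294.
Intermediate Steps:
d(o) = -4*sqrt(-1 + o)
n(B, S) = 1/(5 + B)
-152*(140 + n(6, d(-3))) = -152*(140 + 1/(5 + 6)) = -152*(140 + 1/11) = -152*1541/11 = -234232/11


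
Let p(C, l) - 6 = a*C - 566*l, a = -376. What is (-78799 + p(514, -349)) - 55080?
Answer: -129603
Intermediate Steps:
p(C, l) = 6 - 566*l - 376*C (p(C, l) = 6 + (-376*C - 566*l) = 6 + (-566*l - 376*C) = 6 - 566*l - 376*C)
(-78799 + p(514, -349)) - 55080 = (-78799 + (6 - 566*(-349) - 376*514)) - 55080 = (-78799 + (6 + 197534 - 193264)) - 55080 = (-78799 + 4276) - 55080 = -74523 - 55080 = -129603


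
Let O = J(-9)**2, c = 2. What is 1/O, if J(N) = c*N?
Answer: 1/324 ≈ 0.0030864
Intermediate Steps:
J(N) = 2*N
O = 324 (O = (2*(-9))**2 = (-18)**2 = 324)
1/O = 1/324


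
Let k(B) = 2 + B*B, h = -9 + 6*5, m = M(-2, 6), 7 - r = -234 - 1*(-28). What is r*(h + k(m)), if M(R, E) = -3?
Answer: 6816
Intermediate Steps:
r = 213 (r = 7 - (-234 - 1*(-28)) = 7 - (-234 + 28) = 7 - 1*(-206) = 7 + 206 = 213)
m = -3
h = 21 (h = -9 + 30 = 21)
k(B) = 2 + B**2
r*(h + k(m)) = 213*(21 + (2 + (-3)**2)) = 213*(21 + (2 + 9)) = 213*(21 + 11) = 213*32 = 6816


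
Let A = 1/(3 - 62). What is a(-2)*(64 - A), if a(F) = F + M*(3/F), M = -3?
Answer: 18885/118 ≈ 160.04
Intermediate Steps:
A = -1/59 (A = 1/(-59) = -1/59 ≈ -0.016949)
a(F) = F - 9/F
a(-2)*(64 - A) = (-2 - 9/(-2))*(64 - 1*(-1/59)) = (-2 - 9*(-1/2))*(64 + 1/59) = (-2 + 9/2)*(3777/59) = (5/2)*(3777/59) = 18885/118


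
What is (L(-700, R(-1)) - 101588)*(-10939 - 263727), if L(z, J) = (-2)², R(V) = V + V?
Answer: 27901670944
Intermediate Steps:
R(V) = 2*V
L(z, J) = 4
(L(-700, R(-1)) - 101588)*(-10939 - 263727) = (4 - 101588)*(-10939 - 263727) = -101584*(-274666) = 27901670944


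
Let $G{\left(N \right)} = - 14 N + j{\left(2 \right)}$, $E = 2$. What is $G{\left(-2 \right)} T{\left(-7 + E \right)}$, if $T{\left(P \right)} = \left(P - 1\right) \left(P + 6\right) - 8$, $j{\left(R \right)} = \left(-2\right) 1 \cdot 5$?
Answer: $-252$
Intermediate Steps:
$j{\left(R \right)} = -10$ ($j{\left(R \right)} = \left(-2\right) 5 = -10$)
$T{\left(P \right)} = -8 + \left(-1 + P\right) \left(6 + P\right)$ ($T{\left(P \right)} = \left(-1 + P\right) \left(6 + P\right) - 8 = -8 + \left(-1 + P\right) \left(6 + P\right)$)
$G{\left(N \right)} = -10 - 14 N$ ($G{\left(N \right)} = - 14 N - 10 = -10 - 14 N$)
$G{\left(-2 \right)} T{\left(-7 + E \right)} = \left(-10 - -28\right) \left(-14 + \left(-7 + 2\right)^{2} + 5 \left(-7 + 2\right)\right) = \left(-10 + 28\right) \left(-14 + \left(-5\right)^{2} + 5 \left(-5\right)\right) = 18 \left(-14 + 25 - 25\right) = 18 \left(-14\right) = -252$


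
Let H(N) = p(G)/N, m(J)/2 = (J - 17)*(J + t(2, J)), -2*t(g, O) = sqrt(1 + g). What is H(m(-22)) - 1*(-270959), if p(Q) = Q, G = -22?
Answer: 20426785165/75387 + 22*sqrt(3)/75387 ≈ 2.7096e+5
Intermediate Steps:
t(g, O) = -sqrt(1 + g)/2
m(J) = 2*(-17 + J)*(J - sqrt(3)/2) (m(J) = 2*((J - 17)*(J - sqrt(1 + 2)/2)) = 2*((-17 + J)*(J - sqrt(3)/2)) = 2*(-17 + J)*(J - sqrt(3)/2))
H(N) = -22/N
H(m(-22)) - 1*(-270959) = -22/(-34*(-22) + 2*(-22)**2 + 17*sqrt(3) - 1*(-22)*sqrt(3)) - 1*(-270959) = -22/(748 + 2*484 + 17*sqrt(3) + 22*sqrt(3)) + 270959 = -22/(748 + 968 + 17*sqrt(3) + 22*sqrt(3)) + 270959 = -22/(1716 + 39*sqrt(3)) + 270959 = 270959 - 22/(1716 + 39*sqrt(3))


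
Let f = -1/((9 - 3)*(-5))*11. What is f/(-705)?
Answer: -11/21150 ≈ -0.00052009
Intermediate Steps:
f = 11/30 (f = --⅕/6*11 = -(⅙)*(-⅕)*11 = -(-1)*11/30 = -1*(-11/30) = 11/30 ≈ 0.36667)
f/(-705) = (11/30)/(-705) = (11/30)*(-1/705) = -11/21150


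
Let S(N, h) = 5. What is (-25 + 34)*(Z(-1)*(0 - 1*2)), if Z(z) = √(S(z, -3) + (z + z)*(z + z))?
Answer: -54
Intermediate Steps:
Z(z) = √(5 + 4*z²) (Z(z) = √(5 + (z + z)*(z + z)) = √(5 + (2*z)*(2*z)) = √(5 + 4*z²))
(-25 + 34)*(Z(-1)*(0 - 1*2)) = (-25 + 34)*(√(5 + 4*(-1)²)*(0 - 1*2)) = 9*(√(5 + 4*1)*(0 - 2)) = 9*(√(5 + 4)*(-2)) = 9*(√9*(-2)) = 9*(3*(-2)) = 9*(-6) = -54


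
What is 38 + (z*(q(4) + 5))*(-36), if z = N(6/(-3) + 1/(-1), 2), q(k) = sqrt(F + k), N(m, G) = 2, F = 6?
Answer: -322 - 72*sqrt(10) ≈ -549.68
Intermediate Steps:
q(k) = sqrt(6 + k)
z = 2
38 + (z*(q(4) + 5))*(-36) = 38 + (2*(sqrt(6 + 4) + 5))*(-36) = 38 + (2*(sqrt(10) + 5))*(-36) = 38 + (2*(5 + sqrt(10)))*(-36) = 38 + (10 + 2*sqrt(10))*(-36) = 38 + (-360 - 72*sqrt(10)) = -322 - 72*sqrt(10)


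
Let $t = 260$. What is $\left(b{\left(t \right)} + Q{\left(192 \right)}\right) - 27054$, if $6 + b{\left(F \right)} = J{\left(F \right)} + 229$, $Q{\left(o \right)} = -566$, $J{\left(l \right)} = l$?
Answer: $-27137$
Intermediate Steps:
$b{\left(F \right)} = 223 + F$ ($b{\left(F \right)} = -6 + \left(F + 229\right) = -6 + \left(229 + F\right) = 223 + F$)
$\left(b{\left(t \right)} + Q{\left(192 \right)}\right) - 27054 = \left(\left(223 + 260\right) - 566\right) - 27054 = \left(483 - 566\right) - 27054 = -83 - 27054 = -27137$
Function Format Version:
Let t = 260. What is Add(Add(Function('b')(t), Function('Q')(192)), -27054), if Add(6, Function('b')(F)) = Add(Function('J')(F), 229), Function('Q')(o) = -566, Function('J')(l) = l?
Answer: -27137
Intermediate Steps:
Function('b')(F) = Add(223, F) (Function('b')(F) = Add(-6, Add(F, 229)) = Add(-6, Add(229, F)) = Add(223, F))
Add(Add(Function('b')(t), Function('Q')(192)), -27054) = Add(Add(Add(223, 260), -566), -27054) = Add(Add(483, -566), -27054) = Add(-83, -27054) = -27137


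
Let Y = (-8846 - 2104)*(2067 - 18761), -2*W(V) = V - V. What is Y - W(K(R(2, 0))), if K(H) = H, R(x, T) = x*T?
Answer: 182799300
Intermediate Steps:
R(x, T) = T*x
W(V) = 0 (W(V) = -(V - V)/2 = -½*0 = 0)
Y = 182799300 (Y = -10950*(-16694) = 182799300)
Y - W(K(R(2, 0))) = 182799300 - 1*0 = 182799300 + 0 = 182799300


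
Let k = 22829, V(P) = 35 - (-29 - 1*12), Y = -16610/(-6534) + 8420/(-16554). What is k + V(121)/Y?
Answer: 38101211543/1666255 ≈ 22866.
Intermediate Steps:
Y = 1666255/819423 (Y = -16610*(-1/6534) + 8420*(-1/16554) = 755/297 - 4210/8277 = 1666255/819423 ≈ 2.0334)
V(P) = 76 (V(P) = 35 - (-29 - 12) = 35 - 1*(-41) = 35 + 41 = 76)
k + V(121)/Y = 22829 + 76/(1666255/819423) = 22829 + 76*(819423/1666255) = 22829 + 62276148/1666255 = 38101211543/1666255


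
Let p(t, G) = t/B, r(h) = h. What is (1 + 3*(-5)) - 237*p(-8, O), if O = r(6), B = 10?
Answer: 878/5 ≈ 175.60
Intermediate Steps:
O = 6
p(t, G) = t/10
(1 + 3*(-5)) - 237*p(-8, O) = (1 + 3*(-5)) - 237*(-8)/10 = (1 - 15) - 237*(-4/5) = -14 + 948/5 = 878/5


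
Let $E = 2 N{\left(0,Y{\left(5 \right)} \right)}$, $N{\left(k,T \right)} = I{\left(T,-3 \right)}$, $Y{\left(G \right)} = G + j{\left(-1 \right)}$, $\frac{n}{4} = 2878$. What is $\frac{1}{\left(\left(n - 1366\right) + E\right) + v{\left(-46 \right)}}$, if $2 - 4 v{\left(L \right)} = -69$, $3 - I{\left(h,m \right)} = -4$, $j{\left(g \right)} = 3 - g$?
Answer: $\frac{4}{40711} \approx 9.8254 \cdot 10^{-5}$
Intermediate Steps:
$n = 11512$ ($n = 4 \cdot 2878 = 11512$)
$I{\left(h,m \right)} = 7$ ($I{\left(h,m \right)} = 3 - -4 = 3 + 4 = 7$)
$Y{\left(G \right)} = 4 + G$ ($Y{\left(G \right)} = G + \left(3 - -1\right) = G + \left(3 + 1\right) = G + 4 = 4 + G$)
$N{\left(k,T \right)} = 7$
$v{\left(L \right)} = \frac{71}{4}$ ($v{\left(L \right)} = \frac{1}{2} - - \frac{69}{4} = \frac{1}{2} + \frac{69}{4} = \frac{71}{4}$)
$E = 14$ ($E = 2 \cdot 7 = 14$)
$\frac{1}{\left(\left(n - 1366\right) + E\right) + v{\left(-46 \right)}} = \frac{1}{\left(\left(11512 - 1366\right) + 14\right) + \frac{71}{4}} = \frac{1}{\left(10146 + 14\right) + \frac{71}{4}} = \frac{1}{10160 + \frac{71}{4}} = \frac{1}{\frac{40711}{4}} = \frac{4}{40711}$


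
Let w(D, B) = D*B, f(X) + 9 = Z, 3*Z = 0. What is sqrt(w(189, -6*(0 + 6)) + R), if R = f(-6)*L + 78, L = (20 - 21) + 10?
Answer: I*sqrt(6807) ≈ 82.505*I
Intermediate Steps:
Z = 0 (Z = (1/3)*0 = 0)
f(X) = -9 (f(X) = -9 + 0 = -9)
w(D, B) = B*D
L = 9 (L = -1 + 10 = 9)
R = -3 (R = -9*9 + 78 = -81 + 78 = -3)
sqrt(w(189, -6*(0 + 6)) + R) = sqrt(-6*(0 + 6)*189 - 3) = sqrt(-6*6*189 - 3) = sqrt(-36*189 - 3) = sqrt(-6804 - 3) = sqrt(-6807) = I*sqrt(6807)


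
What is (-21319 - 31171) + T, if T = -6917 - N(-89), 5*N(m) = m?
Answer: -296946/5 ≈ -59389.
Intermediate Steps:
N(m) = m/5
T = -34496/5 (T = -6917 - (-89)/5 = -6917 - 1*(-89/5) = -6917 + 89/5 = -34496/5 ≈ -6899.2)
(-21319 - 31171) + T = (-21319 - 31171) - 34496/5 = -52490 - 34496/5 = -296946/5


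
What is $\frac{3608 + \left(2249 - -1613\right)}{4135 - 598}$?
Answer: $\frac{830}{393} \approx 2.112$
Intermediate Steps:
$\frac{3608 + \left(2249 - -1613\right)}{4135 - 598} = \frac{3608 + \left(2249 + 1613\right)}{3537} = \left(3608 + 3862\right) \frac{1}{3537} = 7470 \cdot \frac{1}{3537} = \frac{830}{393}$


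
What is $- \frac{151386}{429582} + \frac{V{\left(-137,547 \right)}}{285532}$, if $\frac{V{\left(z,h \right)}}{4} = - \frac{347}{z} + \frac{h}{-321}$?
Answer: $- \frac{4658988397745}{13221060708531} \approx -0.35239$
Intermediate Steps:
$V{\left(z,h \right)} = - \frac{1388}{z} - \frac{4 h}{321}$ ($V{\left(z,h \right)} = 4 \left(- \frac{347}{z} + \frac{h}{-321}\right) = 4 \left(- \frac{347}{z} + h \left(- \frac{1}{321}\right)\right) = 4 \left(- \frac{347}{z} - \frac{h}{321}\right) = - \frac{1388}{z} - \frac{4 h}{321}$)
$- \frac{151386}{429582} + \frac{V{\left(-137,547 \right)}}{285532} = - \frac{151386}{429582} + \frac{- \frac{1388}{-137} - \frac{2188}{321}}{285532} = \left(-151386\right) \frac{1}{429582} + \left(\left(-1388\right) \left(- \frac{1}{137}\right) - \frac{2188}{321}\right) \frac{1}{285532} = - \frac{25231}{71597} + \left(\frac{1388}{137} - \frac{2188}{321}\right) \frac{1}{285532} = - \frac{25231}{71597} + \frac{145792}{43977} \cdot \frac{1}{285532} = - \frac{25231}{71597} + \frac{2144}{184659423} = - \frac{4658988397745}{13221060708531}$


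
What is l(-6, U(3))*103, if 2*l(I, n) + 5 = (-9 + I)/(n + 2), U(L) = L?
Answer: -412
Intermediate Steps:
l(I, n) = -5/2 + (-9 + I)/(2*(2 + n)) (l(I, n) = -5/2 + ((-9 + I)/(n + 2))/2 = -5/2 + ((-9 + I)/(2 + n))/2 = -5/2 + (-9 + I)/(2*(2 + n)))
l(-6, U(3))*103 = ((-19 - 6 - 5*3)/(2*(2 + 3)))*103 = ((½)*(-19 - 6 - 15)/5)*103 = ((½)*(⅕)*(-40))*103 = -4*103 = -412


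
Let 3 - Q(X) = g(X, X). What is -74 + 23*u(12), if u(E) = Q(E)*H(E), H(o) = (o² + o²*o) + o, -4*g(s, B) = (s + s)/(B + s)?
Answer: 140755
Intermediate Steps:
g(s, B) = -s/(2*(B + s)) (g(s, B) = -(s + s)/(4*(B + s)) = -2*s/(4*(B + s)) = -s/(2*(B + s)))
Q(X) = 13/4 (Q(X) = 3 - (-1)*X/(2*X + 2*X) = 3 - (-1)*X/(4*X) = 3 - (-1)*X*1/(4*X) = 3 - 1*(-¼) = 3 + ¼ = 13/4)
H(o) = o + o² + o³ (H(o) = (o² + o³) + o = o + o² + o³)
u(E) = 13*E*(1 + E + E²)/4 (u(E) = 13*(E*(1 + E + E²))/4 = 13*E*(1 + E + E²)/4)
-74 + 23*u(12) = -74 + 23*((13/4)*12*(1 + 12 + 12²)) = -74 + 23*((13/4)*12*(1 + 12 + 144)) = -74 + 23*((13/4)*12*157) = -74 + 23*6123 = -74 + 140829 = 140755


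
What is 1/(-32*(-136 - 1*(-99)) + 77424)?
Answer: 1/78608 ≈ 1.2721e-5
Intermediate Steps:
1/(-32*(-136 - 1*(-99)) + 77424) = 1/(-32*(-136 + 99) + 77424) = 1/(-32*(-37) + 77424) = 1/(1184 + 77424) = 1/78608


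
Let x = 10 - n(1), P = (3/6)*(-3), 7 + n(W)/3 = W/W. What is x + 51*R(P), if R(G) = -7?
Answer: -329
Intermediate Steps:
n(W) = -18 (n(W) = -21 + 3*(W/W) = -21 + 3*1 = -21 + 3 = -18)
P = -3/2 (P = (3*(1/6))*(-3) = (1/2)*(-3) = -3/2 ≈ -1.5000)
x = 28 (x = 10 - 1*(-18) = 10 + 18 = 28)
x + 51*R(P) = 28 + 51*(-7) = 28 - 357 = -329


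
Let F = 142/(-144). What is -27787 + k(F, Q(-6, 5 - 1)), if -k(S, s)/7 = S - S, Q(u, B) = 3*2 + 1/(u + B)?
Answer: -27787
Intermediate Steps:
Q(u, B) = 6 + 1/(B + u)
F = -71/72 (F = 142*(-1/144) = -71/72 ≈ -0.98611)
k(S, s) = 0 (k(S, s) = -7*(S - S) = -7*0 = 0)
-27787 + k(F, Q(-6, 5 - 1)) = -27787 + 0 = -27787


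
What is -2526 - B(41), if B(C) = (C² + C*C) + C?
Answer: -5929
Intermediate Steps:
B(C) = C + 2*C² (B(C) = (C² + C²) + C = 2*C² + C = C + 2*C²)
-2526 - B(41) = -2526 - 41*(1 + 2*41) = -2526 - 41*(1 + 82) = -2526 - 41*83 = -2526 - 1*3403 = -2526 - 3403 = -5929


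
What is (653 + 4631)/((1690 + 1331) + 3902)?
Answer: 5284/6923 ≈ 0.76325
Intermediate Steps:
(653 + 4631)/((1690 + 1331) + 3902) = 5284/(3021 + 3902) = 5284/6923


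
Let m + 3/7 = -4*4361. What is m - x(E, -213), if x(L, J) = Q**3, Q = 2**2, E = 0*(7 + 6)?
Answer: -122559/7 ≈ -17508.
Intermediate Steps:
E = 0 (E = 0*13 = 0)
m = -122111/7 (m = -3/7 - 4*4361 = -3/7 - 17444 = -122111/7 ≈ -17444.)
Q = 4
x(L, J) = 64 (x(L, J) = 4**3 = 64)
m - x(E, -213) = -122111/7 - 1*64 = -122111/7 - 64 = -122559/7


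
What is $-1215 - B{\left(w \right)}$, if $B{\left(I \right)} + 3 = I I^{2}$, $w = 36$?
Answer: $-47868$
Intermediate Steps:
$B{\left(I \right)} = -3 + I^{3}$ ($B{\left(I \right)} = -3 + I I^{2} = -3 + I^{3}$)
$-1215 - B{\left(w \right)} = -1215 - \left(-3 + 36^{3}\right) = -1215 - \left(-3 + 46656\right) = -1215 - 46653 = -47868$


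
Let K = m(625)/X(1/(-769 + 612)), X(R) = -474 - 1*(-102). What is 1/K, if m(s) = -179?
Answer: 372/179 ≈ 2.0782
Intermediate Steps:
X(R) = -372 (X(R) = -474 + 102 = -372)
K = 179/372 (K = -179/(-372) = -179*(-1/372) = 179/372 ≈ 0.48118)
1/K = 1/(179/372) = 372/179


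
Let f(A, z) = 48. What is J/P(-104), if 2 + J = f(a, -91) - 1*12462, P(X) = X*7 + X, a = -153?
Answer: 194/13 ≈ 14.923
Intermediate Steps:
P(X) = 8*X (P(X) = 7*X + X = 8*X)
J = -12416 (J = -2 + (48 - 1*12462) = -2 + (48 - 12462) = -2 - 12414 = -12416)
J/P(-104) = -12416/(8*(-104)) = -12416/(-832) = -12416*(-1/832) = 194/13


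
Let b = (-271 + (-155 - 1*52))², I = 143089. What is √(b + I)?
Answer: √371573 ≈ 609.57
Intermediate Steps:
b = 228484 (b = (-271 + (-155 - 52))² = (-271 - 207)² = (-478)² = 228484)
√(b + I) = √(228484 + 143089) = √371573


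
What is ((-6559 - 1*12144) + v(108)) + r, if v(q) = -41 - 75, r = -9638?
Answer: -28457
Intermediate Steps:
v(q) = -116
((-6559 - 1*12144) + v(108)) + r = ((-6559 - 1*12144) - 116) - 9638 = ((-6559 - 12144) - 116) - 9638 = (-18703 - 116) - 9638 = -18819 - 9638 = -28457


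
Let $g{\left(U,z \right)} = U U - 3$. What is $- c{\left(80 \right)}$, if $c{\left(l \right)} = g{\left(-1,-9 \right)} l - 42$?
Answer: $202$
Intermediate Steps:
$g{\left(U,z \right)} = -3 + U^{2}$ ($g{\left(U,z \right)} = U^{2} - 3 = -3 + U^{2}$)
$c{\left(l \right)} = -42 - 2 l$ ($c{\left(l \right)} = \left(-3 + \left(-1\right)^{2}\right) l - 42 = \left(-3 + 1\right) l - 42 = - 2 l - 42 = -42 - 2 l$)
$- c{\left(80 \right)} = - (-42 - 160) = \left(-1\right) \left(-202\right) = 202$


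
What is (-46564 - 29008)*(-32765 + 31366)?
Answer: 105725228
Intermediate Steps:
(-46564 - 29008)*(-32765 + 31366) = -75572*(-1399) = 105725228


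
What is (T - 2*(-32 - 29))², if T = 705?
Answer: 683929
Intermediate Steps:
(T - 2*(-32 - 29))² = (705 - 2*(-32 - 29))² = (705 - 2*(-61))² = (705 + 122)² = 827² = 683929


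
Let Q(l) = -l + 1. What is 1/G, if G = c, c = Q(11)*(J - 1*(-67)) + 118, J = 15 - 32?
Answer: -1/382 ≈ -0.0026178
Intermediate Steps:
J = -17
Q(l) = 1 - l
c = -382 (c = (1 - 1*11)*(-17 - 1*(-67)) + 118 = (1 - 11)*(-17 + 67) + 118 = -10*50 + 118 = -500 + 118 = -382)
G = -382
1/G = 1/(-382) = -1/382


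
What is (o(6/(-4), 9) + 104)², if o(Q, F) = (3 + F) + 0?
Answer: 13456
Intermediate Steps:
o(Q, F) = 3 + F
(o(6/(-4), 9) + 104)² = ((3 + 9) + 104)² = (12 + 104)² = 116² = 13456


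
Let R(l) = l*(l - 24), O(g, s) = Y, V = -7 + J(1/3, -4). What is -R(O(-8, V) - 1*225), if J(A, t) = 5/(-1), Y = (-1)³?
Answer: -56500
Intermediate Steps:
Y = -1
J(A, t) = -5 (J(A, t) = 5*(-1) = -5)
V = -12 (V = -7 - 5 = -12)
O(g, s) = -1
R(l) = l*(-24 + l)
-R(O(-8, V) - 1*225) = -(-1 - 1*225)*(-24 + (-1 - 1*225)) = -(-1 - 225)*(-24 + (-1 - 225)) = -(-226)*(-24 - 226) = -(-226)*(-250) = -1*56500 = -56500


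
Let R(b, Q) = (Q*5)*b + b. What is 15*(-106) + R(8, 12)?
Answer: -1102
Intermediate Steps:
R(b, Q) = b + 5*Q*b (R(b, Q) = (5*Q)*b + b = 5*Q*b + b = b + 5*Q*b)
15*(-106) + R(8, 12) = 15*(-106) + 8*(1 + 5*12) = -1590 + 8*(1 + 60) = -1590 + 8*61 = -1590 + 488 = -1102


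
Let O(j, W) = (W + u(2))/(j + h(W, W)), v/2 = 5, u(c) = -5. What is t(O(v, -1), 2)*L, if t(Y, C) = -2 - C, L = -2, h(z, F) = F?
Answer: 8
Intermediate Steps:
v = 10 (v = 2*5 = 10)
O(j, W) = (-5 + W)/(W + j) (O(j, W) = (W - 5)/(j + W) = (-5 + W)/(W + j))
t(O(v, -1), 2)*L = (-2 - 1*2)*(-2) = (-2 - 2)*(-2) = -4*(-2) = 8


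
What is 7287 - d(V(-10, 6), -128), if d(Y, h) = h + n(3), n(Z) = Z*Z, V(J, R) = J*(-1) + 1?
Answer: 7406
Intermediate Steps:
V(J, R) = 1 - J (V(J, R) = -J + 1 = 1 - J)
n(Z) = Z²
d(Y, h) = 9 + h (d(Y, h) = h + 3² = h + 9 = 9 + h)
7287 - d(V(-10, 6), -128) = 7287 - (9 - 128) = 7287 - 1*(-119) = 7287 + 119 = 7406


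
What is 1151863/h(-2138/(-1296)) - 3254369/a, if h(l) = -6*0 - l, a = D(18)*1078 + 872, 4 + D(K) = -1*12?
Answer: -12219685779763/17505944 ≈ -6.9803e+5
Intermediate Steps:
D(K) = -16 (D(K) = -4 - 1*12 = -4 - 12 = -16)
a = -16376 (a = -16*1078 + 872 = -17248 + 872 = -16376)
h(l) = -l (h(l) = 0 - l = -l)
1151863/h(-2138/(-1296)) - 3254369/a = 1151863/((-(-2138)/(-1296))) - 3254369/(-16376) = 1151863/((-(-2138)*(-1)/1296)) - 3254369*(-1/16376) = 1151863/((-1*1069/648)) + 3254369/16376 = 1151863/(-1069/648) + 3254369/16376 = 1151863*(-648/1069) + 3254369/16376 = -746407224/1069 + 3254369/16376 = -12219685779763/17505944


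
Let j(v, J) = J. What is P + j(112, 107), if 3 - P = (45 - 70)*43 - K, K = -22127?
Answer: -20942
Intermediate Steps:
P = -21049 (P = 3 - ((45 - 70)*43 - 1*(-22127)) = 3 - (-25*43 + 22127) = 3 - (-1075 + 22127) = 3 - 1*21052 = 3 - 21052 = -21049)
P + j(112, 107) = -21049 + 107 = -20942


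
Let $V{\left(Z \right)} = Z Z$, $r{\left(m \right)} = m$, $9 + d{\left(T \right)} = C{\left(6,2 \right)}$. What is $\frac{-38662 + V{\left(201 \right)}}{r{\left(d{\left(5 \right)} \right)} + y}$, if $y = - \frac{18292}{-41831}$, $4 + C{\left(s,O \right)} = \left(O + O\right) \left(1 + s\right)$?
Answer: $\frac{72744109}{645757} \approx 112.65$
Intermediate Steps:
$C{\left(s,O \right)} = -4 + 2 O \left(1 + s\right)$ ($C{\left(s,O \right)} = -4 + \left(O + O\right) \left(1 + s\right) = -4 + 2 O \left(1 + s\right)$)
$d{\left(T \right)} = 15$ ($d{\left(T \right)} = -9 + \left(-4 + 2 \cdot 2 + 2 \cdot 2 \cdot 6\right) = -9 + \left(-4 + 4 + 24\right) = -9 + 24 = 15$)
$V{\left(Z \right)} = Z^{2}$
$y = \frac{18292}{41831}$ ($y = \left(-18292\right) \left(- \frac{1}{41831}\right) = \frac{18292}{41831} \approx 0.43728$)
$\frac{-38662 + V{\left(201 \right)}}{r{\left(d{\left(5 \right)} \right)} + y} = \frac{-38662 + 201^{2}}{15 + \frac{18292}{41831}} = \frac{-38662 + 40401}{\frac{645757}{41831}} = 1739 \cdot \frac{41831}{645757} = \frac{72744109}{645757}$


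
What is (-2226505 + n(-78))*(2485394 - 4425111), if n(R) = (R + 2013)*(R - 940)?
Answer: 8139702337195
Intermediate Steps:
n(R) = (-940 + R)*(2013 + R) (n(R) = (2013 + R)*(-940 + R) = (-940 + R)*(2013 + R))
(-2226505 + n(-78))*(2485394 - 4425111) = (-2226505 + (-1892220 + (-78)² + 1073*(-78)))*(2485394 - 4425111) = (-2226505 + (-1892220 + 6084 - 83694))*(-1939717) = (-2226505 - 1969830)*(-1939717) = -4196335*(-1939717) = 8139702337195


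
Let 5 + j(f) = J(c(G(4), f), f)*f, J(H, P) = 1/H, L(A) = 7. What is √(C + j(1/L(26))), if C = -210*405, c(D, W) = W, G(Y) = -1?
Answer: 43*I*√46 ≈ 291.64*I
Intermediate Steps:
C = -85050
j(f) = -4 (j(f) = -5 + f/f = -5 + 1 = -4)
√(C + j(1/L(26))) = √(-85050 - 4) = √(-85054) = 43*I*√46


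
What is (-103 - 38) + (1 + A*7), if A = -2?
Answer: -154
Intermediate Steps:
(-103 - 38) + (1 + A*7) = (-103 - 38) + (1 - 2*7) = -141 + (1 - 14) = -141 - 13 = -154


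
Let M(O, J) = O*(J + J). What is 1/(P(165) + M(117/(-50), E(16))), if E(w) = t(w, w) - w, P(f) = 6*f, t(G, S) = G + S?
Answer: 25/22878 ≈ 0.0010928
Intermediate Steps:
E(w) = w (E(w) = (w + w) - w = 2*w - w = w)
M(O, J) = 2*J*O (M(O, J) = O*(2*J) = 2*J*O)
1/(P(165) + M(117/(-50), E(16))) = 1/(6*165 + 2*16*(117/(-50))) = 1/(990 + 2*16*(117*(-1/50))) = 1/(990 + 2*16*(-117/50)) = 1/(990 - 1872/25) = 1/(22878/25) = 25/22878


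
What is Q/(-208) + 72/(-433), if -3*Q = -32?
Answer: -3674/16887 ≈ -0.21756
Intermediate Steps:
Q = 32/3 (Q = -1/3*(-32) = 32/3 ≈ 10.667)
Q/(-208) + 72/(-433) = (32/3)/(-208) + 72/(-433) = (32/3)*(-1/208) + 72*(-1/433) = -2/39 - 72/433 = -3674/16887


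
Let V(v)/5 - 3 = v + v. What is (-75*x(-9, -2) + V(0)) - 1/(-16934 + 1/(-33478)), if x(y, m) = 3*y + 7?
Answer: 858878459773/566916453 ≈ 1515.0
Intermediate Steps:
V(v) = 15 + 10*v (V(v) = 15 + 5*(v + v) = 15 + 5*(2*v) = 15 + 10*v)
x(y, m) = 7 + 3*y
(-75*x(-9, -2) + V(0)) - 1/(-16934 + 1/(-33478)) = (-75*(7 + 3*(-9)) + (15 + 10*0)) - 1/(-16934 + 1/(-33478)) = (-75*(7 - 27) + (15 + 0)) - 1/(-16934 - 1/33478) = (-75*(-20) + 15) - 1/(-566916453/33478) = (1500 + 15) - 1*(-33478/566916453) = 1515 + 33478/566916453 = 858878459773/566916453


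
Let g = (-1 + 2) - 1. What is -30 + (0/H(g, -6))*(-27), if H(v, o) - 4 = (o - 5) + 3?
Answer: -30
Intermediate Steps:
g = 0 (g = 1 - 1 = 0)
H(v, o) = 2 + o (H(v, o) = 4 + ((o - 5) + 3) = 4 + ((-5 + o) + 3) = 4 + (-2 + o) = 2 + o)
-30 + (0/H(g, -6))*(-27) = -30 + (0/(2 - 6))*(-27) = -30 + (0/(-4))*(-27) = -30 + (0*(-¼))*(-27) = -30 + 0*(-27) = -30 + 0 = -30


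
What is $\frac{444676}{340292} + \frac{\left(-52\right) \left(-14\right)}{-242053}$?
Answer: $\frac{3835265259}{2941739267} \approx 1.3037$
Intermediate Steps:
$\frac{444676}{340292} + \frac{\left(-52\right) \left(-14\right)}{-242053} = 444676 \cdot \frac{1}{340292} + 728 \left(- \frac{1}{242053}\right) = \frac{111169}{85073} - \frac{104}{34579} = \frac{3835265259}{2941739267}$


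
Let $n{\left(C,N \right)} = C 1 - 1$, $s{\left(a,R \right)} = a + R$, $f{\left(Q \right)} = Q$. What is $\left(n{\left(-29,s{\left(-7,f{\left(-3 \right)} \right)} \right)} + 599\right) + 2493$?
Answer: $3062$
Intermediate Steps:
$s{\left(a,R \right)} = R + a$
$n{\left(C,N \right)} = -1 + C$ ($n{\left(C,N \right)} = C - 1 = -1 + C$)
$\left(n{\left(-29,s{\left(-7,f{\left(-3 \right)} \right)} \right)} + 599\right) + 2493 = \left(\left(-1 - 29\right) + 599\right) + 2493 = \left(-30 + 599\right) + 2493 = 569 + 2493 = 3062$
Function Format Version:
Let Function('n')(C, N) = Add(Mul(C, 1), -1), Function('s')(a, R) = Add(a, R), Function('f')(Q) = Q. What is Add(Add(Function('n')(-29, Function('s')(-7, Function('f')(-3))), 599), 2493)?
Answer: 3062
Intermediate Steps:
Function('s')(a, R) = Add(R, a)
Function('n')(C, N) = Add(-1, C) (Function('n')(C, N) = Add(C, -1) = Add(-1, C))
Add(Add(Function('n')(-29, Function('s')(-7, Function('f')(-3))), 599), 2493) = Add(Add(Add(-1, -29), 599), 2493) = Add(Add(-30, 599), 2493) = Add(569, 2493) = 3062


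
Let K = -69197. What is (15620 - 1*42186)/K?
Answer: 26566/69197 ≈ 0.38392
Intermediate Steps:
(15620 - 1*42186)/K = (15620 - 1*42186)/(-69197) = (15620 - 42186)*(-1/69197) = -26566*(-1/69197) = 26566/69197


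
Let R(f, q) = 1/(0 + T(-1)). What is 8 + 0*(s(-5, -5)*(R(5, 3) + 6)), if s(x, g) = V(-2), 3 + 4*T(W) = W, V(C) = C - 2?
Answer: 8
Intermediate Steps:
V(C) = -2 + C
T(W) = -¾ + W/4
s(x, g) = -4 (s(x, g) = -2 - 2 = -4)
R(f, q) = -1 (R(f, q) = 1/(0 + (-¾ + (¼)*(-1))) = 1/(0 + (-¾ - ¼)) = 1/(0 - 1) = 1/(-1) = -1)
8 + 0*(s(-5, -5)*(R(5, 3) + 6)) = 8 + 0*(-4*(-1 + 6)) = 8 + 0*(-4*5) = 8 + 0*(-20) = 8 + 0 = 8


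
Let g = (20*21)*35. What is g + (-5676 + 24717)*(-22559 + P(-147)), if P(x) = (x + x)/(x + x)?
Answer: -429512178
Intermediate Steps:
P(x) = 1 (P(x) = (2*x)/((2*x)) = (2*x)*(1/(2*x)) = 1)
g = 14700 (g = 420*35 = 14700)
g + (-5676 + 24717)*(-22559 + P(-147)) = 14700 + (-5676 + 24717)*(-22559 + 1) = 14700 + 19041*(-22558) = 14700 - 429526878 = -429512178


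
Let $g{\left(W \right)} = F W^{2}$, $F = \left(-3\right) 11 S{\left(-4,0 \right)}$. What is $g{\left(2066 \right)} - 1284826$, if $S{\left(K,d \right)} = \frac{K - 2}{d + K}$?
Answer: $-212568448$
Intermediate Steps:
$S{\left(K,d \right)} = \frac{-2 + K}{K + d}$
$F = - \frac{99}{2}$ ($F = \left(-3\right) 11 \frac{-2 - 4}{-4 + 0} = - 33 \frac{1}{-4} \left(-6\right) = - 33 \left(\left(- \frac{1}{4}\right) \left(-6\right)\right) = \left(-33\right) \frac{3}{2} = - \frac{99}{2} \approx -49.5$)
$g{\left(W \right)} = - \frac{99 W^{2}}{2}$
$g{\left(2066 \right)} - 1284826 = - \frac{99 \cdot 2066^{2}}{2} - 1284826 = \left(- \frac{99}{2}\right) 4268356 - 1284826 = -211283622 - 1284826 = -212568448$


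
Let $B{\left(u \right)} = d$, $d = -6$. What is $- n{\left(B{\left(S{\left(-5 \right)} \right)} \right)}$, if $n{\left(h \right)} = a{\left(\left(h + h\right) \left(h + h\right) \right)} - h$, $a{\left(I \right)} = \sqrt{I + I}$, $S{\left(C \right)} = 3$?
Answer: $-6 - 12 \sqrt{2} \approx -22.971$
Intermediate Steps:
$a{\left(I \right)} = \sqrt{2} \sqrt{I}$ ($a{\left(I \right)} = \sqrt{2 I} = \sqrt{2} \sqrt{I}$)
$B{\left(u \right)} = -6$
$n{\left(h \right)} = - h + 2 \sqrt{2} \sqrt{h^{2}}$ ($n{\left(h \right)} = \sqrt{2} \sqrt{\left(h + h\right) \left(h + h\right)} - h = \sqrt{2} \sqrt{2 h 2 h} - h = \sqrt{2} \sqrt{4 h^{2}} - h = \sqrt{2} \cdot 2 \sqrt{h^{2}} - h = 2 \sqrt{2} \sqrt{h^{2}} - h = - h + 2 \sqrt{2} \sqrt{h^{2}}$)
$- n{\left(B{\left(S{\left(-5 \right)} \right)} \right)} = - (\left(-1\right) \left(-6\right) + 2 \sqrt{2} \sqrt{\left(-6\right)^{2}}) = - (6 + 2 \sqrt{2} \sqrt{36}) = - (6 + 2 \sqrt{2} \cdot 6) = - (6 + 12 \sqrt{2}) = -6 - 12 \sqrt{2}$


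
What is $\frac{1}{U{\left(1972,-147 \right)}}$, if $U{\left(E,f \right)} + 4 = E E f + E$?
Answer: $- \frac{1}{571649280} \approx -1.7493 \cdot 10^{-9}$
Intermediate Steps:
$U{\left(E,f \right)} = -4 + E + f E^{2}$ ($U{\left(E,f \right)} = -4 + \left(E E f + E\right) = -4 + \left(E^{2} f + E\right) = -4 + \left(f E^{2} + E\right) = -4 + \left(E + f E^{2}\right) = -4 + E + f E^{2}$)
$\frac{1}{U{\left(1972,-147 \right)}} = \frac{1}{-4 + 1972 - 147 \cdot 1972^{2}} = \frac{1}{-4 + 1972 - 571651248} = \frac{1}{-571649280} = - \frac{1}{571649280}$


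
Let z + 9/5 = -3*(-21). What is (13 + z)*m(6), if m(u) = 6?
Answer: 2226/5 ≈ 445.20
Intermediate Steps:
z = 306/5 (z = -9/5 - 3*(-21) = -9/5 + 63 = 306/5 ≈ 61.200)
(13 + z)*m(6) = (13 + 306/5)*6 = (371/5)*6 = 2226/5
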